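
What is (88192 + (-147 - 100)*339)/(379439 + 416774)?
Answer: 4459/796213 ≈ 0.0056003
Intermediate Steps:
(88192 + (-147 - 100)*339)/(379439 + 416774) = (88192 - 247*339)/796213 = (88192 - 83733)*(1/796213) = 4459*(1/796213) = 4459/796213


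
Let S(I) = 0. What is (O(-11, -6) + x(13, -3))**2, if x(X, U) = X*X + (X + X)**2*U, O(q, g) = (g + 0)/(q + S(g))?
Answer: 417916249/121 ≈ 3.4539e+6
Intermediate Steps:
O(q, g) = g/q (O(q, g) = (g + 0)/(q + 0) = g/q)
x(X, U) = X**2 + 4*U*X**2 (x(X, U) = X**2 + (2*X)**2*U = X**2 + (4*X**2)*U = X**2 + 4*U*X**2)
(O(-11, -6) + x(13, -3))**2 = (-6/(-11) + 13**2*(1 + 4*(-3)))**2 = (-6*(-1/11) + 169*(1 - 12))**2 = (6/11 + 169*(-11))**2 = (6/11 - 1859)**2 = (-20443/11)**2 = 417916249/121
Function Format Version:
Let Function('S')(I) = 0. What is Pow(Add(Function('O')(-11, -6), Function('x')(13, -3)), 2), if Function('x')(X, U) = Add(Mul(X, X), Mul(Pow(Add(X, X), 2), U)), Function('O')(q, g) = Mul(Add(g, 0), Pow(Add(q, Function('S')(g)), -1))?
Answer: Rational(417916249, 121) ≈ 3.4539e+6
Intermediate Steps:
Function('O')(q, g) = Mul(g, Pow(q, -1)) (Function('O')(q, g) = Mul(Add(g, 0), Pow(Add(q, 0), -1)) = Mul(g, Pow(q, -1)))
Function('x')(X, U) = Add(Pow(X, 2), Mul(4, U, Pow(X, 2))) (Function('x')(X, U) = Add(Pow(X, 2), Mul(Pow(Mul(2, X), 2), U)) = Add(Pow(X, 2), Mul(Mul(4, Pow(X, 2)), U)) = Add(Pow(X, 2), Mul(4, U, Pow(X, 2))))
Pow(Add(Function('O')(-11, -6), Function('x')(13, -3)), 2) = Pow(Add(Mul(-6, Pow(-11, -1)), Mul(Pow(13, 2), Add(1, Mul(4, -3)))), 2) = Pow(Add(Mul(-6, Rational(-1, 11)), Mul(169, Add(1, -12))), 2) = Pow(Add(Rational(6, 11), Mul(169, -11)), 2) = Pow(Add(Rational(6, 11), -1859), 2) = Pow(Rational(-20443, 11), 2) = Rational(417916249, 121)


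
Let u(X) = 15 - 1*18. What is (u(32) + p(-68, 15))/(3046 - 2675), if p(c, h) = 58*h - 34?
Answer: 119/53 ≈ 2.2453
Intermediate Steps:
p(c, h) = -34 + 58*h
u(X) = -3 (u(X) = 15 - 18 = -3)
(u(32) + p(-68, 15))/(3046 - 2675) = (-3 + (-34 + 58*15))/(3046 - 2675) = (-3 + (-34 + 870))/371 = (-3 + 836)*(1/371) = 833*(1/371) = 119/53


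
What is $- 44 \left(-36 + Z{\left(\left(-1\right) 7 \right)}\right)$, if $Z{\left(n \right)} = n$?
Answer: $1892$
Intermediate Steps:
$- 44 \left(-36 + Z{\left(\left(-1\right) 7 \right)}\right) = - 44 \left(-36 - 7\right) = \left(-44\right) \left(-43\right) = 1892$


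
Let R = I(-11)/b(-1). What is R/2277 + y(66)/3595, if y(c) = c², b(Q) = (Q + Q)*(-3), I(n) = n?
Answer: 5406557/4464990 ≈ 1.2109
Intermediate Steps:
b(Q) = -6*Q (b(Q) = (2*Q)*(-3) = -6*Q)
R = -11/6 (R = -11/((-6*(-1))) = -11/6 ≈ -1.8333)
R/2277 + y(66)/3595 = -11/6/2277 + 66²/3595 = -11/6*1/2277 + 4356*(1/3595) = -1/1242 + 4356/3595 = 5406557/4464990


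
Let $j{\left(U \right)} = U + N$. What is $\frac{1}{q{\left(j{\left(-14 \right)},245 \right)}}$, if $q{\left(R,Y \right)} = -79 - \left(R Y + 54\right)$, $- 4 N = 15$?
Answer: $\frac{4}{16863} \approx 0.00023721$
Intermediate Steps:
$N = - \frac{15}{4}$ ($N = \left(- \frac{1}{4}\right) 15 = - \frac{15}{4} \approx -3.75$)
$j{\left(U \right)} = - \frac{15}{4} + U$ ($j{\left(U \right)} = U - \frac{15}{4} = - \frac{15}{4} + U$)
$q{\left(R,Y \right)} = -133 - R Y$ ($q{\left(R,Y \right)} = -79 - \left(54 + R Y\right) = -133 - R Y$)
$\frac{1}{q{\left(j{\left(-14 \right)},245 \right)}} = \frac{1}{-133 - \left(- \frac{15}{4} - 14\right) 245} = \frac{1}{-133 - \left(- \frac{71}{4}\right) 245} = \frac{1}{-133 + \frac{17395}{4}} = \frac{1}{\frac{16863}{4}} = \frac{4}{16863}$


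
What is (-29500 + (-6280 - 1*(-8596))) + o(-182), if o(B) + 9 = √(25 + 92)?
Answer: -27193 + 3*√13 ≈ -27182.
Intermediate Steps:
o(B) = -9 + 3*√13 (o(B) = -9 + √(25 + 92) = -9 + √117 = -9 + 3*√13)
(-29500 + (-6280 - 1*(-8596))) + o(-182) = (-29500 + (-6280 - 1*(-8596))) + (-9 + 3*√13) = (-29500 + (-6280 + 8596)) + (-9 + 3*√13) = (-29500 + 2316) + (-9 + 3*√13) = -27184 + (-9 + 3*√13) = -27193 + 3*√13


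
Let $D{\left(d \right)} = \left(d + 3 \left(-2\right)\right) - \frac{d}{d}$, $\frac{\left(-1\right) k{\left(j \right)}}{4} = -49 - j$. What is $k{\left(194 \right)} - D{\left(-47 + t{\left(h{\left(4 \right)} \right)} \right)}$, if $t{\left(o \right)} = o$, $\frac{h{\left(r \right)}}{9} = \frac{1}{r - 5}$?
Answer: $1035$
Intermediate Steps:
$h{\left(r \right)} = \frac{9}{-5 + r}$ ($h{\left(r \right)} = \frac{9}{r - 5} = \frac{9}{-5 + r}$)
$k{\left(j \right)} = 196 + 4 j$ ($k{\left(j \right)} = - 4 \left(-49 - j\right) = 196 + 4 j$)
$D{\left(d \right)} = -7 + d$ ($D{\left(d \right)} = \left(d - 6\right) - 1 = \left(-6 + d\right) - 1 = -7 + d$)
$k{\left(194 \right)} - D{\left(-47 + t{\left(h{\left(4 \right)} \right)} \right)} = \left(196 + 4 \cdot 194\right) - \left(-7 - \left(47 - \frac{9}{-5 + 4}\right)\right) = \left(196 + 776\right) - \left(-7 - \left(47 - \frac{9}{-1}\right)\right) = 972 - \left(-7 + \left(-47 + 9 \left(-1\right)\right)\right) = 972 - \left(-7 - 56\right) = 972 - -63 = 972 + 63 = 1035$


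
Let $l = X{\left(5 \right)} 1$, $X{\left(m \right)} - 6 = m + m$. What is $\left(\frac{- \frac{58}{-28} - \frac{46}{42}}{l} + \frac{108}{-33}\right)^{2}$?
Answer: $\frac{563635081}{54641664} \approx 10.315$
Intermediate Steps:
$X{\left(m \right)} = 6 + 2 m$ ($X{\left(m \right)} = 6 + \left(m + m\right) = 6 + 2 m$)
$l = 16$ ($l = \left(6 + 2 \cdot 5\right) 1 = \left(6 + 10\right) 1 = 16 \cdot 1 = 16$)
$\left(\frac{- \frac{58}{-28} - \frac{46}{42}}{l} + \frac{108}{-33}\right)^{2} = \left(\frac{- \frac{58}{-28} - \frac{46}{42}}{16} + \frac{108}{-33}\right)^{2} = \left(\left(\left(-58\right) \left(- \frac{1}{28}\right) - \frac{23}{21}\right) \frac{1}{16} + 108 \left(- \frac{1}{33}\right)\right)^{2} = \left(\left(\frac{29}{14} - \frac{23}{21}\right) \frac{1}{16} - \frac{36}{11}\right)^{2} = \left(\frac{41}{42} \cdot \frac{1}{16} - \frac{36}{11}\right)^{2} = \left(\frac{41}{672} - \frac{36}{11}\right)^{2} = \left(- \frac{23741}{7392}\right)^{2} = \frac{563635081}{54641664}$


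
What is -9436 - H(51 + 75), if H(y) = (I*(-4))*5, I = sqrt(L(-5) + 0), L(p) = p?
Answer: -9436 + 20*I*sqrt(5) ≈ -9436.0 + 44.721*I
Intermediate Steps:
I = I*sqrt(5) (I = sqrt(-5 + 0) = sqrt(-5) = I*sqrt(5) ≈ 2.2361*I)
H(y) = -20*I*sqrt(5) (H(y) = ((I*sqrt(5))*(-4))*5 = -4*I*sqrt(5)*5 = -20*I*sqrt(5))
-9436 - H(51 + 75) = -9436 - (-20)*I*sqrt(5) = -9436 + 20*I*sqrt(5)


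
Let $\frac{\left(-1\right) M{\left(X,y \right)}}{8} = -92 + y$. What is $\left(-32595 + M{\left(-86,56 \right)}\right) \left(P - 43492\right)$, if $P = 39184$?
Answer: $139178556$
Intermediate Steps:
$M{\left(X,y \right)} = 736 - 8 y$ ($M{\left(X,y \right)} = - 8 \left(-92 + y\right) = 736 - 8 y$)
$\left(-32595 + M{\left(-86,56 \right)}\right) \left(P - 43492\right) = \left(-32595 + \left(736 - 448\right)\right) \left(39184 - 43492\right) = \left(-32595 + \left(736 - 448\right)\right) \left(-4308\right) = \left(-32595 + 288\right) \left(-4308\right) = \left(-32307\right) \left(-4308\right) = 139178556$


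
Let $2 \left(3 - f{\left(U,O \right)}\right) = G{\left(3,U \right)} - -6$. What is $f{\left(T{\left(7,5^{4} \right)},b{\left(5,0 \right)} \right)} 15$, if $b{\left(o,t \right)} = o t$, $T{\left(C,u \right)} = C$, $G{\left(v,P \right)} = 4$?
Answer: $-30$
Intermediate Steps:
$f{\left(U,O \right)} = -2$ ($f{\left(U,O \right)} = 3 - \frac{4 - -6}{2} = 3 - \frac{4 + 6}{2} = 3 - 5 = -2$)
$f{\left(T{\left(7,5^{4} \right)},b{\left(5,0 \right)} \right)} 15 = \left(-2\right) 15 = -30$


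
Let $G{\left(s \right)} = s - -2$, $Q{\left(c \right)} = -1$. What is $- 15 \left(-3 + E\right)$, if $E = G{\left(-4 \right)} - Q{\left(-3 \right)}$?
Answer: $60$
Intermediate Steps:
$G{\left(s \right)} = 2 + s$ ($G{\left(s \right)} = s + 2 = 2 + s$)
$E = -1$ ($E = \left(2 - 4\right) - -1 = -2 + 1 = -1$)
$- 15 \left(-3 + E\right) = - 15 \left(-3 - 1\right) = \left(-15\right) \left(-4\right) = 60$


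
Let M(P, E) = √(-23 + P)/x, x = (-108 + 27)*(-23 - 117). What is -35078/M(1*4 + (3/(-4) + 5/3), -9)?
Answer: 113652720*I*√651/31 ≈ 9.3542e+7*I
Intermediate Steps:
x = 11340 (x = -81*(-140) = 11340)
M(P, E) = √(-23 + P)/11340
-35078/M(1*4 + (3/(-4) + 5/3), -9) = -35078*11340/√(-23 + (1*4 + (3/(-4) + 5/3))) = -35078*11340/√(-23 + (4 + (3*(-¼) + 5*(⅓)))) = -35078*11340/√(-23 + (4 + (-¾ + 5/3))) = -35078*11340/√(-23 + (4 + 11/12)) = -35078*11340/√(-23 + 59/12) = -35078*(-3240*I*√651/31) = -(-113652720)*I*√651/31 = 113652720*I*√651/31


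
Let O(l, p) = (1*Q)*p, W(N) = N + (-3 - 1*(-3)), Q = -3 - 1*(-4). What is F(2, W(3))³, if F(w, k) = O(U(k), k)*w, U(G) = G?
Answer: 216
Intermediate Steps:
Q = 1 (Q = -3 + 4 = 1)
W(N) = N (W(N) = N + (-3 + 3) = N + 0 = N)
O(l, p) = p (O(l, p) = (1*1)*p = 1*p = p)
F(w, k) = k*w
F(2, W(3))³ = (3*2)³ = 6³ = 216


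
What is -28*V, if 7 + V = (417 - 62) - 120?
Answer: -6384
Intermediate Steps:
V = 228 (V = -7 + ((417 - 62) - 120) = -7 + (355 - 120) = -7 + 235 = 228)
-28*V = -28*228 = -6384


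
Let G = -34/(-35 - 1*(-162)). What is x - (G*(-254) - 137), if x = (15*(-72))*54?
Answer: -58251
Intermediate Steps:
G = -34/127 (G = -34/(-35 + 162) = -34/127 ≈ -0.26772)
x = -58320 (x = -1080*54 = -58320)
x - (G*(-254) - 137) = -58320 - (-34/127*(-254) - 137) = -58320 - (68 - 137) = -58320 - 1*(-69) = -58320 + 69 = -58251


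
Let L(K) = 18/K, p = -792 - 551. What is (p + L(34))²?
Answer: 520843684/289 ≈ 1.8022e+6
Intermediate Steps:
p = -1343
(p + L(34))² = (-1343 + 18/34)² = (-1343 + 18*(1/34))² = (-1343 + 9/17)² = (-22822/17)² = 520843684/289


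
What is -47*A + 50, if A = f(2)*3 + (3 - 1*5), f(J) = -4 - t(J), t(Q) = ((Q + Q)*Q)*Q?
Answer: 2964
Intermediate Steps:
t(Q) = 2*Q**3 (t(Q) = ((2*Q)*Q)*Q = (2*Q**2)*Q = 2*Q**3)
f(J) = -4 - 2*J**3
A = -62 (A = (-4 - 2*2**3)*3 + (3 - 1*5) = (-4 - 2*8)*3 + (3 - 5) = (-4 - 16)*3 - 2 = -20*3 - 2 = -60 - 2 = -62)
-47*A + 50 = -47*(-62) + 50 = 2914 + 50 = 2964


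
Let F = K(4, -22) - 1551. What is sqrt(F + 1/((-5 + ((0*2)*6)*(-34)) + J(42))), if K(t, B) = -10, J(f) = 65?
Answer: I*sqrt(1404885)/30 ≈ 39.509*I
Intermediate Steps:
F = -1561 (F = -10 - 1551 = -1561)
sqrt(F + 1/((-5 + ((0*2)*6)*(-34)) + J(42))) = sqrt(-1561 + 1/((-5 + ((0*2)*6)*(-34)) + 65)) = sqrt(-1561 + 1/((-5 + (0*6)*(-34)) + 65)) = sqrt(-1561 + 1/((-5 + 0*(-34)) + 65)) = sqrt(-1561 + 1/((-5 + 0) + 65)) = sqrt(-1561 + 1/(-5 + 65)) = sqrt(-1561 + 1/60) = sqrt(-93659/60) = I*sqrt(1404885)/30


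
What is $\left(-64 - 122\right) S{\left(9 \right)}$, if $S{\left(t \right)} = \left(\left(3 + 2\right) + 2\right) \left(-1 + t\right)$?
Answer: $-10416$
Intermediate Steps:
$S{\left(t \right)} = -7 + 7 t$ ($S{\left(t \right)} = \left(5 + 2\right) \left(-1 + t\right) = 7 \left(-1 + t\right) = -7 + 7 t$)
$\left(-64 - 122\right) S{\left(9 \right)} = \left(-64 - 122\right) \left(-7 + 7 \cdot 9\right) = - 186 \left(-7 + 63\right) = \left(-186\right) 56 = -10416$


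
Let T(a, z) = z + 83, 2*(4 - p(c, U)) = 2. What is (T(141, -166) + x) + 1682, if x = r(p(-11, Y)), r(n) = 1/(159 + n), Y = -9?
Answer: 259039/162 ≈ 1599.0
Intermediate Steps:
p(c, U) = 3 (p(c, U) = 4 - ½*2 = 4 - 1 = 3)
T(a, z) = 83 + z
x = 1/162 (x = 1/(159 + 3) = 1/162 ≈ 0.0061728)
(T(141, -166) + x) + 1682 = ((83 - 166) + 1/162) + 1682 = (-83 + 1/162) + 1682 = -13445/162 + 1682 = 259039/162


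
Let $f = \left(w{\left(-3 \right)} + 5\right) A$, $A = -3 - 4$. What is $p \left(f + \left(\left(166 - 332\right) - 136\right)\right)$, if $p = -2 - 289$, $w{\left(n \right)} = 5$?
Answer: $108252$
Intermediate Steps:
$A = -7$
$p = -291$ ($p = -2 - 289 = -291$)
$f = -70$ ($f = \left(5 + 5\right) \left(-7\right) = 10 \left(-7\right) = -70$)
$p \left(f + \left(\left(166 - 332\right) - 136\right)\right) = - 291 \left(-70 + \left(\left(166 - 332\right) - 136\right)\right) = - 291 \left(-70 - 302\right) = \left(-291\right) \left(-372\right) = 108252$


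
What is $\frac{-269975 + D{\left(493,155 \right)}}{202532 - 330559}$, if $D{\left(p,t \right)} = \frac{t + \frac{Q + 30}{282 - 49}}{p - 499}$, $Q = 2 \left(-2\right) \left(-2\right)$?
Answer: $\frac{125820401}{59660582} \approx 2.1089$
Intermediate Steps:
$Q = 8$ ($Q = \left(-4\right) \left(-2\right) = 8$)
$D{\left(p,t \right)} = \frac{\frac{38}{233} + t}{-499 + p}$ ($D{\left(p,t \right)} = \frac{t + \frac{8 + 30}{282 - 49}}{p - 499} = \frac{t + \frac{38}{233}}{-499 + p} = \frac{\frac{38}{233} + t}{-499 + p}$)
$\frac{-269975 + D{\left(493,155 \right)}}{202532 - 330559} = \frac{-269975 + \frac{\frac{38}{233} + 155}{-499 + 493}}{202532 - 330559} = \frac{-269975 + \frac{1}{-6} \cdot \frac{36153}{233}}{-128027} = \left(-269975 - \frac{12051}{466}\right) \left(- \frac{1}{128027}\right) = \left(- \frac{125820401}{466}\right) \left(- \frac{1}{128027}\right) = \frac{125820401}{59660582}$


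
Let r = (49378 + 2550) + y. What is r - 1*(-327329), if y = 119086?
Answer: 498343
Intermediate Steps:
r = 171014 (r = (49378 + 2550) + 119086 = 51928 + 119086 = 171014)
r - 1*(-327329) = 171014 - 1*(-327329) = 171014 + 327329 = 498343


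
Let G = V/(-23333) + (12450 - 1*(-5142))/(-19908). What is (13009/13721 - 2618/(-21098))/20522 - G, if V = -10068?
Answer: 337650790425955717/746642979981206259 ≈ 0.45223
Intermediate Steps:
G = -17503366/38709447 (G = -10068/(-23333) + (12450 - 1*(-5142))/(-19908) = -10068*(-1/23333) + (12450 + 5142)*(-1/19908) = 10068/23333 + 17592*(-1/19908) = 10068/23333 - 1466/1659 = -17503366/38709447 ≈ -0.45217)
(13009/13721 - 2618/(-21098))/20522 - G = (13009/13721 - 2618/(-21098))/20522 - 1*(-17503366/38709447) = (13009*(1/13721) - 2618*(-1/21098))*(1/20522) + 17503366/38709447 = (13009/13721 + 17/137)*(1/20522) + 17503366/38709447 = (2015490/1879777)*(1/20522) + 17503366/38709447 = 1007745/19288391797 + 17503366/38709447 = 337650790425955717/746642979981206259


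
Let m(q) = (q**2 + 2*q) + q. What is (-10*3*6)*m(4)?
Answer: -5040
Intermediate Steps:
m(q) = q**2 + 3*q
(-10*3*6)*m(4) = (-10*3*6)*(4*(3 + 4)) = (-30*6)*(4*7) = -180*28 = -5040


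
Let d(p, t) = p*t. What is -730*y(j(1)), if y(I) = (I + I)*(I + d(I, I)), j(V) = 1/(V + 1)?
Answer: -1095/2 ≈ -547.50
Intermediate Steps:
j(V) = 1/(1 + V)
y(I) = 2*I*(I + I**2) (y(I) = (I + I)*(I + I*I) = (2*I)*(I + I**2) = 2*I*(I + I**2))
-730*y(j(1)) = -1460*(1/(1 + 1))**2*(1 + 1/(1 + 1)) = -1460*(1/2)**2*(1 + 1/2) = -1460*3/(4*2) = -730*3/4 = -1095/2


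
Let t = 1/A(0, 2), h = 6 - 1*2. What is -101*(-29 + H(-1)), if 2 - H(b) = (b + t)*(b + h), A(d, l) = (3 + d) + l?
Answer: 12423/5 ≈ 2484.6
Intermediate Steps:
h = 4 (h = 6 - 2 = 4)
A(d, l) = 3 + d + l
t = ⅕ (t = 1/(3 + 0 + 2) = 1/5 = ⅕ ≈ 0.20000)
H(b) = 2 - (4 + b)*(⅕ + b) (H(b) = 2 - (b + ⅕)*(b + 4) = 2 - (⅕ + b)*(4 + b) = 2 - (4 + b)*(⅕ + b))
-101*(-29 + H(-1)) = -101*(-29 + (6/5 - 1*(-1)² - 21/5*(-1))) = -101*(-29 + (6/5 - 1*1 + 21/5)) = -101*(-29 + (6/5 - 1 + 21/5)) = -101*(-29 + 22/5) = -101*(-123/5) = 12423/5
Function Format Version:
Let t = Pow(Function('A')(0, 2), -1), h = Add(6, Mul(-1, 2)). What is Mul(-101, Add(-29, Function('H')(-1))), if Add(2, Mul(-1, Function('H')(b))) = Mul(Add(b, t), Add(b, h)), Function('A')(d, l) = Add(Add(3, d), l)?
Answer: Rational(12423, 5) ≈ 2484.6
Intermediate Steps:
h = 4 (h = Add(6, -2) = 4)
Function('A')(d, l) = Add(3, d, l)
t = Rational(1, 5) (t = Pow(Add(3, 0, 2), -1) = Pow(5, -1) = Rational(1, 5) ≈ 0.20000)
Function('H')(b) = Add(2, Mul(-1, Add(4, b), Add(Rational(1, 5), b))) (Function('H')(b) = Add(2, Mul(-1, Mul(Add(b, Rational(1, 5)), Add(b, 4)))) = Add(2, Mul(-1, Mul(Add(Rational(1, 5), b), Add(4, b)))) = Add(2, Mul(-1, Mul(Add(4, b), Add(Rational(1, 5), b)))) = Add(2, Mul(-1, Add(4, b), Add(Rational(1, 5), b))))
Mul(-101, Add(-29, Function('H')(-1))) = Mul(-101, Add(-29, Add(Rational(6, 5), Mul(-1, Pow(-1, 2)), Mul(Rational(-21, 5), -1)))) = Mul(-101, Add(-29, Add(Rational(6, 5), Mul(-1, 1), Rational(21, 5)))) = Mul(-101, Add(-29, Add(Rational(6, 5), -1, Rational(21, 5)))) = Mul(-101, Add(-29, Rational(22, 5))) = Mul(-101, Rational(-123, 5)) = Rational(12423, 5)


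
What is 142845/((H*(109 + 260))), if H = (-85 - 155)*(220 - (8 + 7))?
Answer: -9523/1210320 ≈ -0.0078682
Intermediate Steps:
H = -49200 (H = -240*(220 - 1*15) = -240*(220 - 15) = -240*205 = -49200)
142845/((H*(109 + 260))) = 142845/((-49200*(109 + 260))) = 142845/((-49200*369)) = 142845/(-18154800) = 142845*(-1/18154800) = -9523/1210320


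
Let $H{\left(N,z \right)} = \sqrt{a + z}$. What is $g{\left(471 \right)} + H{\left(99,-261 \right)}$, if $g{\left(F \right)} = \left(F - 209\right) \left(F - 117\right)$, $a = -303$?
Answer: $92748 + 2 i \sqrt{141} \approx 92748.0 + 23.749 i$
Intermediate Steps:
$H{\left(N,z \right)} = \sqrt{-303 + z}$
$g{\left(F \right)} = \left(-209 + F\right) \left(-117 + F\right)$
$g{\left(471 \right)} + H{\left(99,-261 \right)} = \left(24453 + 471^{2} - 153546\right) + \sqrt{-303 - 261} = \left(24453 + 221841 - 153546\right) + \sqrt{-564} = 92748 + 2 i \sqrt{141}$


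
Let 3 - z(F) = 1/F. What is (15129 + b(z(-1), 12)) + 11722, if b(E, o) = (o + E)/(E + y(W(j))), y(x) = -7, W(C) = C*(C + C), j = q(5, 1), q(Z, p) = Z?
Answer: 80537/3 ≈ 26846.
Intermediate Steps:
j = 5
W(C) = 2*C² (W(C) = C*(2*C) = 2*C²)
z(F) = 3 - 1/F
b(E, o) = (E + o)/(-7 + E) (b(E, o) = (o + E)/(E - 7) = (E + o)/(-7 + E))
(15129 + b(z(-1), 12)) + 11722 = (15129 + ((3 - 1/(-1)) + 12)/(-7 + (3 - 1/(-1)))) + 11722 = (15129 + ((3 - 1*(-1)) + 12)/(-7 + (3 - 1*(-1)))) + 11722 = (15129 + ((3 + 1) + 12)/(-7 + (3 + 1))) + 11722 = (15129 + (4 + 12)/(-7 + 4)) + 11722 = (15129 + 16/(-3)) + 11722 = (15129 - ⅓*16) + 11722 = (15129 - 16/3) + 11722 = 45371/3 + 11722 = 80537/3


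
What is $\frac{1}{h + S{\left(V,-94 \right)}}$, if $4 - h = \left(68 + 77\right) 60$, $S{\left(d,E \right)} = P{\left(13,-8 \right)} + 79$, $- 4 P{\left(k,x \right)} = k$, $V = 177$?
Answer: $- \frac{4}{34481} \approx -0.00011601$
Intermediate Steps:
$P{\left(k,x \right)} = - \frac{k}{4}$
$S{\left(d,E \right)} = \frac{303}{4}$ ($S{\left(d,E \right)} = \left(- \frac{1}{4}\right) 13 + 79 = - \frac{13}{4} + 79 = \frac{303}{4}$)
$h = -8696$ ($h = 4 - \left(68 + 77\right) 60 = 4 - 145 \cdot 60 = 4 - 8700 = -8696$)
$\frac{1}{h + S{\left(V,-94 \right)}} = \frac{1}{-8696 + \frac{303}{4}} = \frac{1}{- \frac{34481}{4}} = - \frac{4}{34481}$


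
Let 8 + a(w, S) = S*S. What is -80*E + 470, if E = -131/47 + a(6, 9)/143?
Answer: 4383030/6721 ≈ 652.14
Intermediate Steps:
a(w, S) = -8 + S**2 (a(w, S) = -8 + S*S = -8 + S**2)
E = -15302/6721 (E = -131/47 + (-8 + 9**2)/143 = -131*1/47 + (-8 + 81)*(1/143) = -131/47 + 73*(1/143) = -131/47 + 73/143 = -15302/6721 ≈ -2.2767)
-80*E + 470 = -80*(-15302/6721) + 470 = 1224160/6721 + 470 = 4383030/6721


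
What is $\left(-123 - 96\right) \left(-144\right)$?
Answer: $31536$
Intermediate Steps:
$\left(-123 - 96\right) \left(-144\right) = \left(-219\right) \left(-144\right) = 31536$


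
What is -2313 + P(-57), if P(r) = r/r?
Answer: -2312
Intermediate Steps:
P(r) = 1
-2313 + P(-57) = -2313 + 1 = -2312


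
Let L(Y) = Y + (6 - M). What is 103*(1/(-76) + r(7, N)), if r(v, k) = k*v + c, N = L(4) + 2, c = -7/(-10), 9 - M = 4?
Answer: 1944743/380 ≈ 5117.7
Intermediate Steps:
M = 5 (M = 9 - 1*4 = 9 - 4 = 5)
c = 7/10 (c = -7*(-⅒) = 7/10 ≈ 0.70000)
L(Y) = 1 + Y (L(Y) = Y + (6 - 1*5) = Y + (6 - 5) = Y + 1 = 1 + Y)
N = 7 (N = (1 + 4) + 2 = 5 + 2 = 7)
r(v, k) = 7/10 + k*v (r(v, k) = k*v + 7/10 = 7/10 + k*v)
103*(1/(-76) + r(7, N)) = 103*(1/(-76) + (7/10 + 7*7)) = 103*(-1/76 + (7/10 + 49)) = 103*(-1/76 + 497/10) = 103*(18881/380) = 1944743/380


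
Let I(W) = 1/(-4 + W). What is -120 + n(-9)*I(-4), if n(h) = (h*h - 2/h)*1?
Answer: -9371/72 ≈ -130.15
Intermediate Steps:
n(h) = h² - 2/h (n(h) = (h² - 2/h)*1 = h² - 2/h)
-120 + n(-9)*I(-4) = -120 + ((-2 + (-9)³)/(-9))/(-4 - 4) = -120 - (-2 - 729)/9/(-8) = -120 - ⅑*(-731)*(-⅛) = -120 + (731/9)*(-⅛) = -120 - 731/72 = -9371/72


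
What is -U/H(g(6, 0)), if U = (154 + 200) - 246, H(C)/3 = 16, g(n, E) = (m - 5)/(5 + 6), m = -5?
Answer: -9/4 ≈ -2.2500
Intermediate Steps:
g(n, E) = -10/11 (g(n, E) = (-5 - 5)/(5 + 6) = -10/11)
H(C) = 48 (H(C) = 3*16 = 48)
U = 108 (U = 354 - 246 = 108)
-U/H(g(6, 0)) = -108/48 = -1*9/4 = -9/4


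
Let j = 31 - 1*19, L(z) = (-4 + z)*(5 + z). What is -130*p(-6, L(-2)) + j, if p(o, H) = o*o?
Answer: -4668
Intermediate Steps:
p(o, H) = o²
j = 12 (j = 31 - 19 = 12)
-130*p(-6, L(-2)) + j = -130*(-6)² + 12 = -130*36 + 12 = -4680 + 12 = -4668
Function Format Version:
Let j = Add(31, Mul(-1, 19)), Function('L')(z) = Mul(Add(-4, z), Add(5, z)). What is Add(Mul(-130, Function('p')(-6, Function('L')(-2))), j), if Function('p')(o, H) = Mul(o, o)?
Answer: -4668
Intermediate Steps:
Function('p')(o, H) = Pow(o, 2)
j = 12 (j = Add(31, -19) = 12)
Add(Mul(-130, Function('p')(-6, Function('L')(-2))), j) = Add(Mul(-130, Pow(-6, 2)), 12) = Add(Mul(-130, 36), 12) = Add(-4680, 12) = -4668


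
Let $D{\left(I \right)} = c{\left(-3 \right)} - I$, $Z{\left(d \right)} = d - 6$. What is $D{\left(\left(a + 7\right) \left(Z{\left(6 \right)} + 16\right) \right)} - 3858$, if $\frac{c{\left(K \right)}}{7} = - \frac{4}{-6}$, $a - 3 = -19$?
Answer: $- \frac{11128}{3} \approx -3709.3$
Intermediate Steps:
$a = -16$ ($a = 3 - 19 = -16$)
$Z{\left(d \right)} = -6 + d$ ($Z{\left(d \right)} = d - 6 = -6 + d$)
$c{\left(K \right)} = \frac{14}{3}$ ($c{\left(K \right)} = 7 \left(- \frac{4}{-6}\right) = 7 \left(\left(-4\right) \left(- \frac{1}{6}\right)\right) = 7 \cdot \frac{2}{3} = \frac{14}{3}$)
$D{\left(I \right)} = \frac{14}{3} - I$
$D{\left(\left(a + 7\right) \left(Z{\left(6 \right)} + 16\right) \right)} - 3858 = \left(\frac{14}{3} - \left(-16 + 7\right) \left(\left(-6 + 6\right) + 16\right)\right) - 3858 = \left(\frac{14}{3} - - 9 \left(0 + 16\right)\right) - 3858 = \left(\frac{14}{3} - \left(-9\right) 16\right) - 3858 = \left(\frac{14}{3} - -144\right) - 3858 = \left(\frac{14}{3} + 144\right) - 3858 = \frac{446}{3} - 3858 = - \frac{11128}{3}$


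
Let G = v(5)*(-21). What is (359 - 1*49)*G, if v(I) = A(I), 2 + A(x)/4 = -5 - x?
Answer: 312480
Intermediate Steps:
A(x) = -28 - 4*x (A(x) = -8 + 4*(-5 - x) = -8 + (-20 - 4*x) = -28 - 4*x)
v(I) = -28 - 4*I
G = 1008 (G = (-28 - 4*5)*(-21) = (-28 - 20)*(-21) = -48*(-21) = 1008)
(359 - 1*49)*G = (359 - 1*49)*1008 = (359 - 49)*1008 = 310*1008 = 312480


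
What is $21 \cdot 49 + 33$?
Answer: $1062$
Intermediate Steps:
$21 \cdot 49 + 33 = 1029 + 33 = 1062$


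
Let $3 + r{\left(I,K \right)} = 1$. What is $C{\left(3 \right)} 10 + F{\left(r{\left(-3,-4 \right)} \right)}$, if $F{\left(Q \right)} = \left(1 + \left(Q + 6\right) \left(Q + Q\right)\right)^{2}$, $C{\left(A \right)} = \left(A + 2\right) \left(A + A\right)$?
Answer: $525$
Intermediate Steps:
$r{\left(I,K \right)} = -2$ ($r{\left(I,K \right)} = -3 + 1 = -2$)
$C{\left(A \right)} = 2 A \left(2 + A\right)$ ($C{\left(A \right)} = \left(2 + A\right) 2 A = 2 A \left(2 + A\right)$)
$F{\left(Q \right)} = \left(1 + 2 Q \left(6 + Q\right)\right)^{2}$ ($F{\left(Q \right)} = \left(1 + \left(6 + Q\right) 2 Q\right)^{2} = \left(1 + 2 Q \left(6 + Q\right)\right)^{2}$)
$C{\left(3 \right)} 10 + F{\left(r{\left(-3,-4 \right)} \right)} = 2 \cdot 3 \left(2 + 3\right) 10 + \left(1 + 2 \left(-2\right)^{2} + 12 \left(-2\right)\right)^{2} = 2 \cdot 3 \cdot 5 \cdot 10 + \left(1 + 2 \cdot 4 - 24\right)^{2} = 30 \cdot 10 + \left(1 + 8 - 24\right)^{2} = 300 + \left(-15\right)^{2} = 300 + 225 = 525$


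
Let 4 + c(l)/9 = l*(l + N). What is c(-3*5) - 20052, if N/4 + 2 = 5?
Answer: -19683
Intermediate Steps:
N = 12 (N = -8 + 4*5 = -8 + 20 = 12)
c(l) = -36 + 9*l*(12 + l) (c(l) = -36 + 9*(l*(l + 12)) = -36 + 9*(l*(12 + l)) = -36 + 9*l*(12 + l))
c(-3*5) - 20052 = (-36 + 9*(-3*5)² + 108*(-3*5)) - 20052 = (-36 + 9*(-15)² + 108*(-15)) - 20052 = (-36 + 9*225 - 1620) - 20052 = (-36 + 2025 - 1620) - 20052 = 369 - 20052 = -19683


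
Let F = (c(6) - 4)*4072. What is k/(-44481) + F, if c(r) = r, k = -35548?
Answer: 362288812/44481 ≈ 8144.8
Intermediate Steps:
F = 8144 (F = (6 - 4)*4072 = 2*4072 = 8144)
k/(-44481) + F = -35548/(-44481) + 8144 = -35548*(-1/44481) + 8144 = 35548/44481 + 8144 = 362288812/44481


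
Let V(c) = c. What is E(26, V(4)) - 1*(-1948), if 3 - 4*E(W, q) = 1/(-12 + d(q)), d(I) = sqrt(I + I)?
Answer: 265033/136 + sqrt(2)/272 ≈ 1948.8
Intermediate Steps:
d(I) = sqrt(2)*sqrt(I) (d(I) = sqrt(2*I) = sqrt(2)*sqrt(I))
E(W, q) = 3/4 - 1/(4*(-12 + sqrt(2)*sqrt(q)))
E(26, V(4)) - 1*(-1948) = (-37 + 3*sqrt(2)*sqrt(4))/(4*(-12 + sqrt(2)*sqrt(4))) - 1*(-1948) = (-37 + 3*sqrt(2)*2)/(4*(-12 + sqrt(2)*2)) + 1948 = (-37 + 6*sqrt(2))/(4*(-12 + 2*sqrt(2))) + 1948 = 1948 + (-37 + 6*sqrt(2))/(4*(-12 + 2*sqrt(2)))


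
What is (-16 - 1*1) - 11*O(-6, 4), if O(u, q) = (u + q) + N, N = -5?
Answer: 60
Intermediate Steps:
O(u, q) = -5 + q + u (O(u, q) = (u + q) - 5 = (q + u) - 5 = -5 + q + u)
(-16 - 1*1) - 11*O(-6, 4) = (-16 - 1*1) - 11*(-5 + 4 - 6) = (-16 - 1) - 11*(-7) = -17 + 77 = 60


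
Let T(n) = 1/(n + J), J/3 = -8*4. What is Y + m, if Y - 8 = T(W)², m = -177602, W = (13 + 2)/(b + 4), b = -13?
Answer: -15246267297/85849 ≈ -1.7759e+5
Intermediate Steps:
W = -5/3 (W = (13 + 2)/(-13 + 4) = 15/(-9) = 15*(-⅑) = -5/3 ≈ -1.6667)
J = -96 (J = 3*(-8*4) = 3*(-32) = -96)
T(n) = 1/(-96 + n) (T(n) = 1/(n - 96) = 1/(-96 + n))
Y = 686801/85849 (Y = 8 + (1/(-96 - 5/3))² = 8 + (1/(-293/3))² = 8 + (-3/293)² = 8 + 9/85849 = 686801/85849 ≈ 8.0001)
Y + m = 686801/85849 - 177602 = -15246267297/85849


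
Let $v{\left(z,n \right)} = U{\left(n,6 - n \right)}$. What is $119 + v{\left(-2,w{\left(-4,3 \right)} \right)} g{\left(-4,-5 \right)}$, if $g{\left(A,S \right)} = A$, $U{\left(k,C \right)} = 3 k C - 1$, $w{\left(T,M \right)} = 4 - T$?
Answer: $315$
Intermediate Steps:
$U{\left(k,C \right)} = -1 + 3 C k$ ($U{\left(k,C \right)} = 3 C k - 1 = -1 + 3 C k$)
$v{\left(z,n \right)} = -1 + 3 n \left(6 - n\right)$ ($v{\left(z,n \right)} = -1 + 3 \left(6 - n\right) n = -1 + 3 n \left(6 - n\right)$)
$119 + v{\left(-2,w{\left(-4,3 \right)} \right)} g{\left(-4,-5 \right)} = 119 + \left(-1 - 3 \left(4 - -4\right) \left(-6 + \left(4 - -4\right)\right)\right) \left(-4\right) = 119 + \left(-1 - 3 \left(4 + 4\right) \left(-6 + \left(4 + 4\right)\right)\right) \left(-4\right) = 119 + \left(-1 - 24 \left(-6 + 8\right)\right) \left(-4\right) = 119 + \left(-1 - 24 \cdot 2\right) \left(-4\right) = 119 + \left(-1 - 48\right) \left(-4\right) = 119 - -196 = 119 + 196 = 315$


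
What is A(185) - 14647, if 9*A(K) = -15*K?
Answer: -44866/3 ≈ -14955.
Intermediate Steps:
A(K) = -5*K/3 (A(K) = (-15*K)/9 = -5*K/3)
A(185) - 14647 = -5/3*185 - 14647 = -925/3 - 14647 = -44866/3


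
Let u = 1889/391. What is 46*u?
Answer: 3778/17 ≈ 222.24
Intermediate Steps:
u = 1889/391 (u = 1889*(1/391) = 1889/391 ≈ 4.8312)
46*u = 46*(1889/391) = 3778/17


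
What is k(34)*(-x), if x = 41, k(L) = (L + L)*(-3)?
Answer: 8364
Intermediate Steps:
k(L) = -6*L (k(L) = (2*L)*(-3) = -6*L)
k(34)*(-x) = (-6*34)*(-1*41) = -204*(-41) = 8364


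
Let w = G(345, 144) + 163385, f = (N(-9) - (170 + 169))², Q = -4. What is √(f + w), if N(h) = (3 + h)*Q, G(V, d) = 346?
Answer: 2*√65739 ≈ 512.79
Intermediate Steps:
N(h) = -12 - 4*h (N(h) = (3 + h)*(-4) = -12 - 4*h)
f = 99225 (f = ((-12 - 4*(-9)) - (170 + 169))² = ((-12 + 36) - 1*339)² = (24 - 339)² = (-315)² = 99225)
w = 163731 (w = 346 + 163385 = 163731)
√(f + w) = √(99225 + 163731) = √262956 = 2*√65739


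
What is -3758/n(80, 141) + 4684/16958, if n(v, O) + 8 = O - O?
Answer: 15941409/33916 ≈ 470.03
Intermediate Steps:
n(v, O) = -8 (n(v, O) = -8 + (O - O) = -8 + 0 = -8)
-3758/n(80, 141) + 4684/16958 = -3758/(-8) + 4684/16958 = -3758*(-1/8) + 4684*(1/16958) = 1879/4 + 2342/8479 = 15941409/33916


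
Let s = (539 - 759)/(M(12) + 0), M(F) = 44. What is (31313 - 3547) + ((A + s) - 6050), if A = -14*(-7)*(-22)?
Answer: 19555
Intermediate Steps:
A = -2156 (A = 98*(-22) = -2156)
s = -5 (s = (539 - 759)/(44 + 0) = -220/44 = -220*1/44 = -5)
(31313 - 3547) + ((A + s) - 6050) = (31313 - 3547) + ((-2156 - 5) - 6050) = 27766 + (-2161 - 6050) = 27766 - 8211 = 19555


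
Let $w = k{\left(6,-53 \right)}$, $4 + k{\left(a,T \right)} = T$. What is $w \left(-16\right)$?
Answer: $912$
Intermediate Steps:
$k{\left(a,T \right)} = -4 + T$
$w = -57$ ($w = -4 - 53 = -57$)
$w \left(-16\right) = \left(-57\right) \left(-16\right) = 912$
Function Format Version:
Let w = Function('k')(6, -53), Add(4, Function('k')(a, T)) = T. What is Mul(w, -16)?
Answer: 912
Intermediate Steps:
Function('k')(a, T) = Add(-4, T)
w = -57 (w = Add(-4, -53) = -57)
Mul(w, -16) = Mul(-57, -16) = 912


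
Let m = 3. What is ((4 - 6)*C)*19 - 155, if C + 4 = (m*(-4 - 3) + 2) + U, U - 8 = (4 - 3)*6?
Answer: 187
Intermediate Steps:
U = 14 (U = 8 + (4 - 3)*6 = 8 + 1*6 = 8 + 6 = 14)
C = -9 (C = -4 + ((3*(-4 - 3) + 2) + 14) = -4 + ((3*(-7) + 2) + 14) = -4 + ((-21 + 2) + 14) = -4 + (-19 + 14) = -4 - 5 = -9)
((4 - 6)*C)*19 - 155 = ((4 - 6)*(-9))*19 - 155 = -2*(-9)*19 - 155 = 18*19 - 155 = 342 - 155 = 187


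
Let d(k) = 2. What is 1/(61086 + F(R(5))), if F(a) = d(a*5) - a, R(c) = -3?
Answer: 1/61091 ≈ 1.6369e-5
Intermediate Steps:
F(a) = 2 - a
1/(61086 + F(R(5))) = 1/(61086 + (2 - 1*(-3))) = 1/(61086 + (2 + 3)) = 1/(61086 + 5) = 1/61091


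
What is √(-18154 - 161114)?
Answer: 2*I*√44817 ≈ 423.4*I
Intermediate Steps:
√(-18154 - 161114) = √(-179268) = 2*I*√44817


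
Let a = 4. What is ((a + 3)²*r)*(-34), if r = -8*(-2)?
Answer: -26656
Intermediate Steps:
r = 16
((a + 3)²*r)*(-34) = ((4 + 3)²*16)*(-34) = (7²*16)*(-34) = (49*16)*(-34) = 784*(-34) = -26656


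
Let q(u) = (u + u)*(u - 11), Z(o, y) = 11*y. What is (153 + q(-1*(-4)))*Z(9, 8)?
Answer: 8536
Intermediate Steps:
q(u) = 2*u*(-11 + u) (q(u) = (2*u)*(-11 + u) = 2*u*(-11 + u))
(153 + q(-1*(-4)))*Z(9, 8) = (153 + 2*(-1*(-4))*(-11 - 1*(-4)))*(11*8) = (153 + 2*4*(-11 + 4))*88 = (153 + 2*4*(-7))*88 = (153 - 56)*88 = 97*88 = 8536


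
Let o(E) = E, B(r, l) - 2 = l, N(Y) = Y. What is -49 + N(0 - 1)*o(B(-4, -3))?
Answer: -48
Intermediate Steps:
B(r, l) = 2 + l
-49 + N(0 - 1)*o(B(-4, -3)) = -49 + (0 - 1)*(2 - 3) = -49 - 1*(-1) = -49 + 1 = -48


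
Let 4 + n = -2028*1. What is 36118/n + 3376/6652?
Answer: -29174613/1689608 ≈ -17.267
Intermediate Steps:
n = -2032 (n = -4 - 2028*1 = -4 - 2028 = -2032)
36118/n + 3376/6652 = 36118/(-2032) + 3376/6652 = 36118*(-1/2032) + 3376*(1/6652) = -18059/1016 + 844/1663 = -29174613/1689608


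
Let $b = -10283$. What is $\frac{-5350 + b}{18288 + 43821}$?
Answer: $- \frac{1737}{6901} \approx -0.2517$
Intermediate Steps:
$\frac{-5350 + b}{18288 + 43821} = \frac{-5350 - 10283}{18288 + 43821} = - \frac{15633}{62109} = \left(-15633\right) \frac{1}{62109} = - \frac{1737}{6901}$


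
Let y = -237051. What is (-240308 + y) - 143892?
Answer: -621251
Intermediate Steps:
(-240308 + y) - 143892 = (-240308 - 237051) - 143892 = -477359 - 143892 = -621251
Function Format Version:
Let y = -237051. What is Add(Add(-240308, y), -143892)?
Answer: -621251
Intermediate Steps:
Add(Add(-240308, y), -143892) = Add(Add(-240308, -237051), -143892) = Add(-477359, -143892) = -621251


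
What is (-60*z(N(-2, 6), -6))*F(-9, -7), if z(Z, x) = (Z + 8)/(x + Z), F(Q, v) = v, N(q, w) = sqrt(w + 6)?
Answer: -1050 - 490*sqrt(3) ≈ -1898.7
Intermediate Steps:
N(q, w) = sqrt(6 + w)
z(Z, x) = (8 + Z)/(Z + x)
(-60*z(N(-2, 6), -6))*F(-9, -7) = -60*(8 + sqrt(6 + 6))/(sqrt(6 + 6) - 6)*(-7) = -60*(8 + sqrt(12))/(sqrt(12) - 6)*(-7) = -60*(8 + 2*sqrt(3))/(2*sqrt(3) - 6)*(-7) = -60*(8 + 2*sqrt(3))/(-6 + 2*sqrt(3))*(-7) = 420*(8 + 2*sqrt(3))/(-6 + 2*sqrt(3))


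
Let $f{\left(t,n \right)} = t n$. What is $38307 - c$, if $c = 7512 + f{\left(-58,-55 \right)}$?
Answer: $27605$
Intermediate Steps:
$f{\left(t,n \right)} = n t$
$c = 10702$ ($c = 7512 - -3190 = 7512 + 3190 = 10702$)
$38307 - c = 38307 - 10702 = 27605$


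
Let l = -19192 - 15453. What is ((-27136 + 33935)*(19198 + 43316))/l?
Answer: -32694822/2665 ≈ -12268.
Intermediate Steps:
l = -34645
((-27136 + 33935)*(19198 + 43316))/l = ((-27136 + 33935)*(19198 + 43316))/(-34645) = (6799*62514)*(-1/34645) = 425032686*(-1/34645) = -32694822/2665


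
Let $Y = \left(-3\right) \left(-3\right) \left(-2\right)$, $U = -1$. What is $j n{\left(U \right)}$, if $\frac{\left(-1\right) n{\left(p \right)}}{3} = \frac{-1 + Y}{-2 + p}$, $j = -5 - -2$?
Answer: $57$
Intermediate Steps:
$j = -3$ ($j = -5 + 2 = -3$)
$Y = -18$ ($Y = 9 \left(-2\right) = -18$)
$n{\left(p \right)} = \frac{57}{-2 + p}$ ($n{\left(p \right)} = - 3 \frac{-1 - 18}{-2 + p} = - 3 \left(- \frac{19}{-2 + p}\right) = \frac{57}{-2 + p}$)
$j n{\left(U \right)} = - 3 \frac{57}{-2 - 1} = - 3 \frac{57}{-3} = - 3 \cdot 57 \left(- \frac{1}{3}\right) = \left(-3\right) \left(-19\right) = 57$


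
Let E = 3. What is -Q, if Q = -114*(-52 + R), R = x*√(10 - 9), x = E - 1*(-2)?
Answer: -5358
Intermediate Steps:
x = 5 (x = 3 - 1*(-2) = 3 + 2 = 5)
R = 5 (R = 5*√(10 - 9) = 5*√1 = 5*1 = 5)
Q = 5358 (Q = -114*(-52 + 5) = -114*(-47) = 5358)
-Q = -1*5358 = -5358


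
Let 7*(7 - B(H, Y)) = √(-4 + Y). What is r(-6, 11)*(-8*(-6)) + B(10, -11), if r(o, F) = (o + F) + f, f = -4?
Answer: 55 - I*√15/7 ≈ 55.0 - 0.55328*I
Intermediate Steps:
B(H, Y) = 7 - √(-4 + Y)/7
r(o, F) = -4 + F + o (r(o, F) = (o + F) - 4 = (F + o) - 4 = -4 + F + o)
r(-6, 11)*(-8*(-6)) + B(10, -11) = (-4 + 11 - 6)*(-8*(-6)) + (7 - √(-4 - 11)/7) = 1*48 + (7 - I*√15/7) = 48 + (7 - I*√15/7) = 55 - I*√15/7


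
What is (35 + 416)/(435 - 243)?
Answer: 451/192 ≈ 2.3490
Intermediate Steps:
(35 + 416)/(435 - 243) = 451/192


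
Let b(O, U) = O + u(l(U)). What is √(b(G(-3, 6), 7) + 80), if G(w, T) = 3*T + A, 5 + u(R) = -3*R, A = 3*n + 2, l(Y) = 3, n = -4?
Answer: √74 ≈ 8.6023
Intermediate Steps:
A = -10 (A = 3*(-4) + 2 = -12 + 2 = -10)
u(R) = -5 - 3*R
G(w, T) = -10 + 3*T (G(w, T) = 3*T - 10 = -10 + 3*T)
b(O, U) = -14 + O (b(O, U) = O + (-5 - 3*3) = O + (-5 - 9) = O - 14 = -14 + O)
√(b(G(-3, 6), 7) + 80) = √((-14 + (-10 + 3*6)) + 80) = √((-14 + (-10 + 18)) + 80) = √((-14 + 8) + 80) = √(-6 + 80) = √74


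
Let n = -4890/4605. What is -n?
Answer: 326/307 ≈ 1.0619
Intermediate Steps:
n = -326/307 (n = -4890*1/4605 = -326/307 ≈ -1.0619)
-n = -1*(-326/307) = 326/307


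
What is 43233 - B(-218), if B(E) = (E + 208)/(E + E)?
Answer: 9424789/218 ≈ 43233.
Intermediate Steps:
B(E) = (208 + E)/(2*E) (B(E) = (208 + E)/((2*E)) = (208 + E)*(1/(2*E)) = (208 + E)/(2*E))
43233 - B(-218) = 43233 - (208 - 218)/(2*(-218)) = 43233 - (-1)*(-10)/(2*218) = 43233 - 1*5/218 = 43233 - 5/218 = 9424789/218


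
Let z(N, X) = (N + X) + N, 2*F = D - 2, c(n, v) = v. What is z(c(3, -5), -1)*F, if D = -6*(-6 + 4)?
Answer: -55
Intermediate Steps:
D = 12 (D = -6*(-2) = 12)
F = 5 (F = (12 - 2)/2 = (½)*10 = 5)
z(N, X) = X + 2*N
z(c(3, -5), -1)*F = (-1 + 2*(-5))*5 = (-1 - 10)*5 = -11*5 = -55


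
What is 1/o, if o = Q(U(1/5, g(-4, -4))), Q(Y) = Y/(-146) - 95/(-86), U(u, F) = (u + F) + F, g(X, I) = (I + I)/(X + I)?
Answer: 15695/17101 ≈ 0.91778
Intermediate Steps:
g(X, I) = 2*I/(I + X) (g(X, I) = (2*I)/(I + X) = 2*I/(I + X))
U(u, F) = u + 2*F (U(u, F) = (F + u) + F = u + 2*F)
Q(Y) = 95/86 - Y/146 (Q(Y) = Y*(-1/146) - 95*(-1/86) = -Y/146 + 95/86 = 95/86 - Y/146)
o = 17101/15695 (o = 95/86 - (1/5 + 2*(2*(-4)/(-4 - 4)))/146 = 95/86 - (1/5 + 2*(2*(-4)/(-8)))/146 = 95/86 - (1/5 + 2*(2*(-4)*(-1/8)))/146 = 95/86 - (1/5 + 2*1)/146 = 95/86 - (1/5 + 2)/146 = 95/86 - 1/146*11/5 = 95/86 - 11/730 = 17101/15695 ≈ 1.0896)
1/o = 1/(17101/15695) = 15695/17101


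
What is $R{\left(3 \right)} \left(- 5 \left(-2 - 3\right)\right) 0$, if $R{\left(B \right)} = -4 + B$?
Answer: $0$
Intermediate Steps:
$R{\left(3 \right)} \left(- 5 \left(-2 - 3\right)\right) 0 = \left(-4 + 3\right) \left(- 5 \left(-2 - 3\right)\right) 0 = - \left(-5\right) \left(-5\right) 0 = \left(-1\right) 25 \cdot 0 = \left(-25\right) 0 = 0$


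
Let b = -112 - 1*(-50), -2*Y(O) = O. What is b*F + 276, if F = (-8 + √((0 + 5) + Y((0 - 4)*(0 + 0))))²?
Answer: -4002 + 992*√5 ≈ -1783.8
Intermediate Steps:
Y(O) = -O/2
b = -62 (b = -112 + 50 = -62)
F = (-8 + √5)² (F = (-8 + √((0 + 5) - (0 - 4)*(0 + 0)/2))² = (-8 + √(5 - (-2)*0))² = (-8 + √(5 - ½*0))² = (-8 + √(5 + 0))² = (-8 + √5)² ≈ 33.223)
b*F + 276 = -62*(8 - √5)² + 276 = 276 - 62*(8 - √5)²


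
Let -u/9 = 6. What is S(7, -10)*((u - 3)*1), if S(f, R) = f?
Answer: -399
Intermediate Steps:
u = -54 (u = -9*6 = -54)
S(7, -10)*((u - 3)*1) = 7*((-54 - 3)*1) = 7*(-57*1) = 7*(-57) = -399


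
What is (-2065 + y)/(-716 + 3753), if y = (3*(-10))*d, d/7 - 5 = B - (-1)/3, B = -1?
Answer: -2975/3037 ≈ -0.97958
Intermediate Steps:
d = 91/3 (d = 35 + 7*(-1 - (-1)/3) = 35 + 7*(-1 - 1*(-⅓)) = 35 + 7*(-1 + ⅓) = 35 + 7*(-⅔) = 35 - 14/3 = 91/3 ≈ 30.333)
y = -910 (y = (3*(-10))*(91/3) = -30*91/3 = -910)
(-2065 + y)/(-716 + 3753) = (-2065 - 910)/(-716 + 3753) = -2975/3037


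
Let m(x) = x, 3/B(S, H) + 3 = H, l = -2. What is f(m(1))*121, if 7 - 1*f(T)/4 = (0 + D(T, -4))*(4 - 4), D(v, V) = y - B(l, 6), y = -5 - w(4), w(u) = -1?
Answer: 3388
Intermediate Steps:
B(S, H) = 3/(-3 + H)
y = -4 (y = -5 - 1*(-1) = -5 + 1 = -4)
D(v, V) = -5 (D(v, V) = -4 - 3/(-3 + 6) = -4 - 3/3 = -4 - 1*1 = -4 - 1 = -5)
f(T) = 28 (f(T) = 28 - 4*(0 - 5)*(4 - 4) = 28 - (-20)*0 = 28 - 4*0 = 28 + 0 = 28)
f(m(1))*121 = 28*121 = 3388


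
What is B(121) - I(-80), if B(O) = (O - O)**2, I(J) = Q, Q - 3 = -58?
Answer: 55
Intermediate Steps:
Q = -55 (Q = 3 - 58 = -55)
I(J) = -55
B(O) = 0 (B(O) = 0**2 = 0)
B(121) - I(-80) = 0 - 1*(-55) = 0 + 55 = 55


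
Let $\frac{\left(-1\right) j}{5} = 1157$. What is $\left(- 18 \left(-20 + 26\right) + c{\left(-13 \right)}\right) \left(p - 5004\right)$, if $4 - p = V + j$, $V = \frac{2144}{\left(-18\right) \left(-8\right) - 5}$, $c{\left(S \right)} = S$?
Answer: $- \frac{12943491}{139} \approx -93119.0$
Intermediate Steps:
$j = -5785$ ($j = \left(-5\right) 1157 = -5785$)
$V = \frac{2144}{139}$ ($V = \frac{2144}{144 - 5} = \frac{2144}{139} \approx 15.424$)
$p = \frac{802527}{139}$ ($p = 4 - \left(\frac{2144}{139} - 5785\right) = 4 - - \frac{801971}{139} = 4 + \frac{801971}{139} = \frac{802527}{139} \approx 5773.6$)
$\left(- 18 \left(-20 + 26\right) + c{\left(-13 \right)}\right) \left(p - 5004\right) = \left(- 18 \left(-20 + 26\right) - 13\right) \left(\frac{802527}{139} - 5004\right) = \left(\left(-18\right) 6 - 13\right) \frac{106971}{139} = \left(-108 - 13\right) \frac{106971}{139} = \left(-121\right) \frac{106971}{139} = - \frac{12943491}{139}$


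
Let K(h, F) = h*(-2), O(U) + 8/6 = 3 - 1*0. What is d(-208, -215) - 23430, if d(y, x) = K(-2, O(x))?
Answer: -23426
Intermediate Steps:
O(U) = 5/3 (O(U) = -4/3 + (3 - 1*0) = -4/3 + (3 + 0) = -4/3 + 3 = 5/3)
K(h, F) = -2*h
d(y, x) = 4 (d(y, x) = -2*(-2) = 4)
d(-208, -215) - 23430 = 4 - 23430 = -23426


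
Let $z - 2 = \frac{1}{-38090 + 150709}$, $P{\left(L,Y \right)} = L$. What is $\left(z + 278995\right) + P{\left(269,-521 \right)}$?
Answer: $\frac{31450657655}{112619} \approx 2.7927 \cdot 10^{5}$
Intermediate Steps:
$z = \frac{225239}{112619}$ ($z = 2 + \frac{1}{-38090 + 150709} = 2 + \frac{1}{112619} = \frac{225239}{112619} \approx 2.0$)
$\left(z + 278995\right) + P{\left(269,-521 \right)} = \left(\frac{225239}{112619} + 278995\right) + 269 = \frac{31420363144}{112619} + 269 = \frac{31450657655}{112619}$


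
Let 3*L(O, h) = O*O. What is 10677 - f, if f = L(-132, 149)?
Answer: 4869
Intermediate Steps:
L(O, h) = O²/3 (L(O, h) = (O*O)/3 = O²/3)
f = 5808 (f = (⅓)*(-132)² = (⅓)*17424 = 5808)
10677 - f = 10677 - 1*5808 = 10677 - 5808 = 4869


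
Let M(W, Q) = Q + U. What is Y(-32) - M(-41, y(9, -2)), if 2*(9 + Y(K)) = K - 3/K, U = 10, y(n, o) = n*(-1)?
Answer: -1661/64 ≈ -25.953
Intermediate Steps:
y(n, o) = -n
Y(K) = -9 + K/2 - 3/(2*K) (Y(K) = -9 + (K - 3/K)/2 = -9 + (K/2 - 3/(2*K)) = -9 + K/2 - 3/(2*K))
M(W, Q) = 10 + Q (M(W, Q) = Q + 10 = 10 + Q)
Y(-32) - M(-41, y(9, -2)) = (½)*(-3 - 32*(-18 - 32))/(-32) - (10 - 1*9) = (½)*(-1/32)*(-3 - 32*(-50)) - (10 - 9) = (½)*(-1/32)*(-3 + 1600) - 1*1 = (½)*(-1/32)*1597 - 1 = -1597/64 - 1 = -1661/64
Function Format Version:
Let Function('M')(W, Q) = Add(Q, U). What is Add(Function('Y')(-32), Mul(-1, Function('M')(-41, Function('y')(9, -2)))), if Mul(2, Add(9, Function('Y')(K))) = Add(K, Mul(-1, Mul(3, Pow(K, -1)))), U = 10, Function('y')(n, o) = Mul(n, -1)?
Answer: Rational(-1661, 64) ≈ -25.953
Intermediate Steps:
Function('y')(n, o) = Mul(-1, n)
Function('Y')(K) = Add(-9, Mul(Rational(1, 2), K), Mul(Rational(-3, 2), Pow(K, -1))) (Function('Y')(K) = Add(-9, Mul(Rational(1, 2), Add(K, Mul(-1, Mul(3, Pow(K, -1)))))) = Add(-9, Mul(Rational(1, 2), Add(K, Mul(-3, Pow(K, -1))))) = Add(-9, Add(Mul(Rational(1, 2), K), Mul(Rational(-3, 2), Pow(K, -1)))) = Add(-9, Mul(Rational(1, 2), K), Mul(Rational(-3, 2), Pow(K, -1))))
Function('M')(W, Q) = Add(10, Q) (Function('M')(W, Q) = Add(Q, 10) = Add(10, Q))
Add(Function('Y')(-32), Mul(-1, Function('M')(-41, Function('y')(9, -2)))) = Add(Mul(Rational(1, 2), Pow(-32, -1), Add(-3, Mul(-32, Add(-18, -32)))), Mul(-1, Add(10, Mul(-1, 9)))) = Add(Mul(Rational(1, 2), Rational(-1, 32), Add(-3, Mul(-32, -50))), Mul(-1, Add(10, -9))) = Add(Mul(Rational(1, 2), Rational(-1, 32), Add(-3, 1600)), Mul(-1, 1)) = Add(Mul(Rational(1, 2), Rational(-1, 32), 1597), -1) = Add(Rational(-1597, 64), -1) = Rational(-1661, 64)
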